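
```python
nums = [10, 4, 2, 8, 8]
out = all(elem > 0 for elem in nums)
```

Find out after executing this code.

Step 1: Check elem > 0 for each element in [10, 4, 2, 8, 8]:
  10 > 0: True
  4 > 0: True
  2 > 0: True
  8 > 0: True
  8 > 0: True
Step 2: all() returns True.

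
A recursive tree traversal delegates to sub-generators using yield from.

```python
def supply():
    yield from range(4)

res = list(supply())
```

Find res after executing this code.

Step 1: yield from delegates to the iterable, yielding each element.
Step 2: Collected values: [0, 1, 2, 3].
Therefore res = [0, 1, 2, 3].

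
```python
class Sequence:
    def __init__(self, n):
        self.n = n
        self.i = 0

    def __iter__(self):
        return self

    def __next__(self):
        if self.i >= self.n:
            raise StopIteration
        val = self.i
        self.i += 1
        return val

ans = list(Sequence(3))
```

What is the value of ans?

Step 1: Sequence(3) creates an iterator counting 0 to 2.
Step 2: list() consumes all values: [0, 1, 2].
Therefore ans = [0, 1, 2].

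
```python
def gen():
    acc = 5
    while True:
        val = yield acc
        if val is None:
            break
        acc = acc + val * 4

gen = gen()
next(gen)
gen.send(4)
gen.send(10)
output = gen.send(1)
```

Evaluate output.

Step 1: next() -> yield acc=5.
Step 2: send(4) -> val=4, acc = 5 + 4*4 = 21, yield 21.
Step 3: send(10) -> val=10, acc = 21 + 10*4 = 61, yield 61.
Step 4: send(1) -> val=1, acc = 61 + 1*4 = 65, yield 65.
Therefore output = 65.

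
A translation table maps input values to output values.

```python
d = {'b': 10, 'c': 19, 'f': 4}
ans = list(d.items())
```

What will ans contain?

Step 1: d.items() returns (key, value) pairs in insertion order.
Therefore ans = [('b', 10), ('c', 19), ('f', 4)].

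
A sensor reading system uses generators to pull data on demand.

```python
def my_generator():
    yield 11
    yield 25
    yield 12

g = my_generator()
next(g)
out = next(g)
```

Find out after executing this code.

Step 1: my_generator() creates a generator.
Step 2: next(g) yields 11 (consumed and discarded).
Step 3: next(g) yields 25, assigned to out.
Therefore out = 25.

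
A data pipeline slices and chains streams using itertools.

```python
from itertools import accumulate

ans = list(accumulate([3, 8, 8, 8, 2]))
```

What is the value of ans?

Step 1: accumulate computes running sums:
  + 3 = 3
  + 8 = 11
  + 8 = 19
  + 8 = 27
  + 2 = 29
Therefore ans = [3, 11, 19, 27, 29].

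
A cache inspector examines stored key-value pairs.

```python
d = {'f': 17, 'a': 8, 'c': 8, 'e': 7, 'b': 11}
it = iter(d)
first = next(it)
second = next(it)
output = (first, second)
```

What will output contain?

Step 1: iter(d) iterates over keys: ['f', 'a', 'c', 'e', 'b'].
Step 2: first = next(it) = 'f', second = next(it) = 'a'.
Therefore output = ('f', 'a').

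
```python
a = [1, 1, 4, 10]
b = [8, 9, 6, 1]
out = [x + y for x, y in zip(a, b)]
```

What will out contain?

Step 1: Add corresponding elements:
  1 + 8 = 9
  1 + 9 = 10
  4 + 6 = 10
  10 + 1 = 11
Therefore out = [9, 10, 10, 11].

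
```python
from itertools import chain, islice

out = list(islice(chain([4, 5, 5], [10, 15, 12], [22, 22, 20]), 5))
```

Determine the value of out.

Step 1: chain([4, 5, 5], [10, 15, 12], [22, 22, 20]) = [4, 5, 5, 10, 15, 12, 22, 22, 20].
Step 2: islice takes first 5 elements: [4, 5, 5, 10, 15].
Therefore out = [4, 5, 5, 10, 15].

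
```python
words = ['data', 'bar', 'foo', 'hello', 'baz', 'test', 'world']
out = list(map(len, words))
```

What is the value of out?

Step 1: Map len() to each word:
  'data' -> 4
  'bar' -> 3
  'foo' -> 3
  'hello' -> 5
  'baz' -> 3
  'test' -> 4
  'world' -> 5
Therefore out = [4, 3, 3, 5, 3, 4, 5].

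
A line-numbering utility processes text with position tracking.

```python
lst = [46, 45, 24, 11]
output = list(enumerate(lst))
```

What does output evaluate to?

Step 1: enumerate pairs each element with its index:
  (0, 46)
  (1, 45)
  (2, 24)
  (3, 11)
Therefore output = [(0, 46), (1, 45), (2, 24), (3, 11)].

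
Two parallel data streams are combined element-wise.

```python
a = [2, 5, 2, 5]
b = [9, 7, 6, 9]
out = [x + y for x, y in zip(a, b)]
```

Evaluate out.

Step 1: Add corresponding elements:
  2 + 9 = 11
  5 + 7 = 12
  2 + 6 = 8
  5 + 9 = 14
Therefore out = [11, 12, 8, 14].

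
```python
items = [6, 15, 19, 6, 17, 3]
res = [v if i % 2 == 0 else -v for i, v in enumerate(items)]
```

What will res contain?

Step 1: For each (i, v), keep v if i is even, negate if odd:
  i=0 (even): keep 6
  i=1 (odd): negate to -15
  i=2 (even): keep 19
  i=3 (odd): negate to -6
  i=4 (even): keep 17
  i=5 (odd): negate to -3
Therefore res = [6, -15, 19, -6, 17, -3].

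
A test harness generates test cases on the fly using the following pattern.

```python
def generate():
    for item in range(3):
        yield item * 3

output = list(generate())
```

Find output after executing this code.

Step 1: For each item in range(3), yield item * 3:
  item=0: yield 0 * 3 = 0
  item=1: yield 1 * 3 = 3
  item=2: yield 2 * 3 = 6
Therefore output = [0, 3, 6].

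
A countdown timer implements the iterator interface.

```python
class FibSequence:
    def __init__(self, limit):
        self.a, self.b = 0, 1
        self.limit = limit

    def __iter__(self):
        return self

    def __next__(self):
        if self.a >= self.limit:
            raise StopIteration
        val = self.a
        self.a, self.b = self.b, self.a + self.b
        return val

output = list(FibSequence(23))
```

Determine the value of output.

Step 1: Fibonacci-like sequence (a=0, b=1) until >= 23:
  Yield 0, then a,b = 1,1
  Yield 1, then a,b = 1,2
  Yield 1, then a,b = 2,3
  Yield 2, then a,b = 3,5
  Yield 3, then a,b = 5,8
  Yield 5, then a,b = 8,13
  Yield 8, then a,b = 13,21
  Yield 13, then a,b = 21,34
  Yield 21, then a,b = 34,55
Step 2: 34 >= 23, stop.
Therefore output = [0, 1, 1, 2, 3, 5, 8, 13, 21].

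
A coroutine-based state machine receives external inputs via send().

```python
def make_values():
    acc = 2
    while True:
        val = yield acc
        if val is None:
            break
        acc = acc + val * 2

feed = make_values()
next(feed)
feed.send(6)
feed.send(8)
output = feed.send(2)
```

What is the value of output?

Step 1: next() -> yield acc=2.
Step 2: send(6) -> val=6, acc = 2 + 6*2 = 14, yield 14.
Step 3: send(8) -> val=8, acc = 14 + 8*2 = 30, yield 30.
Step 4: send(2) -> val=2, acc = 30 + 2*2 = 34, yield 34.
Therefore output = 34.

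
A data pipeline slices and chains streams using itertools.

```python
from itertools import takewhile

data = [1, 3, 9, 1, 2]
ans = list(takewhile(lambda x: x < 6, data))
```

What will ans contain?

Step 1: takewhile stops at first element >= 6:
  1 < 6: take
  3 < 6: take
  9 >= 6: stop
Therefore ans = [1, 3].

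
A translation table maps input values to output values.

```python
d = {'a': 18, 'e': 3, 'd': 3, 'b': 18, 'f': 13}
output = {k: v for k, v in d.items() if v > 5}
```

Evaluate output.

Step 1: Filter items where value > 5:
  'a': 18 > 5: kept
  'e': 3 <= 5: removed
  'd': 3 <= 5: removed
  'b': 18 > 5: kept
  'f': 13 > 5: kept
Therefore output = {'a': 18, 'b': 18, 'f': 13}.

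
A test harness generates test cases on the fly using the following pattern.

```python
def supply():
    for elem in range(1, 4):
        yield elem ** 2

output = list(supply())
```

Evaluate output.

Step 1: For each elem in range(1, 4), yield elem**2:
  elem=1: yield 1**2 = 1
  elem=2: yield 2**2 = 4
  elem=3: yield 3**2 = 9
Therefore output = [1, 4, 9].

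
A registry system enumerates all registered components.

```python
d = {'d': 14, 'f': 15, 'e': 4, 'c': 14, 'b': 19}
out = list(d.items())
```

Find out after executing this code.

Step 1: d.items() returns (key, value) pairs in insertion order.
Therefore out = [('d', 14), ('f', 15), ('e', 4), ('c', 14), ('b', 19)].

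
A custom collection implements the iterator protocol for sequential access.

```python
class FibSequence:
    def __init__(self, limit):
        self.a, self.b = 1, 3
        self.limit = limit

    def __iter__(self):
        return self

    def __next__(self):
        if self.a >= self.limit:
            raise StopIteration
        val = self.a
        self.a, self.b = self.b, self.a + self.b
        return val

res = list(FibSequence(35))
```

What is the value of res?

Step 1: Fibonacci-like sequence (a=1, b=3) until >= 35:
  Yield 1, then a,b = 3,4
  Yield 3, then a,b = 4,7
  Yield 4, then a,b = 7,11
  Yield 7, then a,b = 11,18
  Yield 11, then a,b = 18,29
  Yield 18, then a,b = 29,47
  Yield 29, then a,b = 47,76
Step 2: 47 >= 35, stop.
Therefore res = [1, 3, 4, 7, 11, 18, 29].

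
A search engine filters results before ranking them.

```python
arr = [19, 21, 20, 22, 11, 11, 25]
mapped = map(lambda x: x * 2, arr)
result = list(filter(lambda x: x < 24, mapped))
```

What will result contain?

Step 1: Map x * 2:
  19 -> 38
  21 -> 42
  20 -> 40
  22 -> 44
  11 -> 22
  11 -> 22
  25 -> 50
Step 2: Filter for < 24:
  38: removed
  42: removed
  40: removed
  44: removed
  22: kept
  22: kept
  50: removed
Therefore result = [22, 22].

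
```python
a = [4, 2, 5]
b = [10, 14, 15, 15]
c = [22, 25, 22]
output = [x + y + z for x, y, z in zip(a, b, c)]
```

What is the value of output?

Step 1: zip three lists (truncates to shortest, len=3):
  4 + 10 + 22 = 36
  2 + 14 + 25 = 41
  5 + 15 + 22 = 42
Therefore output = [36, 41, 42].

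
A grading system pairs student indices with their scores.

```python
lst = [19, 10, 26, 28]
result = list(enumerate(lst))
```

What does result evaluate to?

Step 1: enumerate pairs each element with its index:
  (0, 19)
  (1, 10)
  (2, 26)
  (3, 28)
Therefore result = [(0, 19), (1, 10), (2, 26), (3, 28)].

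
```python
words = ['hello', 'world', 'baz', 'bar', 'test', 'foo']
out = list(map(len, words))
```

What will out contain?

Step 1: Map len() to each word:
  'hello' -> 5
  'world' -> 5
  'baz' -> 3
  'bar' -> 3
  'test' -> 4
  'foo' -> 3
Therefore out = [5, 5, 3, 3, 4, 3].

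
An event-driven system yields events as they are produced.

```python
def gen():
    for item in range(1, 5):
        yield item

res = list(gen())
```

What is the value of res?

Step 1: The generator yields each value from range(1, 5).
Step 2: list() consumes all yields: [1, 2, 3, 4].
Therefore res = [1, 2, 3, 4].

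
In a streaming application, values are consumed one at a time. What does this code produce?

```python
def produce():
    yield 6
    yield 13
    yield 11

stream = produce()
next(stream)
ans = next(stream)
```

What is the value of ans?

Step 1: produce() creates a generator.
Step 2: next(stream) yields 6 (consumed and discarded).
Step 3: next(stream) yields 13, assigned to ans.
Therefore ans = 13.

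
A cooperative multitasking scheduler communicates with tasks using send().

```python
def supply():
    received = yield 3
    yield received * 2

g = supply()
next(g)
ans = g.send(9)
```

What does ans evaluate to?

Step 1: next(g) advances to first yield, producing 3.
Step 2: send(9) resumes, received = 9.
Step 3: yield received * 2 = 9 * 2 = 18.
Therefore ans = 18.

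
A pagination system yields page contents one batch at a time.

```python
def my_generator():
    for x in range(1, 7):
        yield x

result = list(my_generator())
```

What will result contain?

Step 1: The generator yields each value from range(1, 7).
Step 2: list() consumes all yields: [1, 2, 3, 4, 5, 6].
Therefore result = [1, 2, 3, 4, 5, 6].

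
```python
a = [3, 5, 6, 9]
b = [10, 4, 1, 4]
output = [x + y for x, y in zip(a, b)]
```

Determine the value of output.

Step 1: Add corresponding elements:
  3 + 10 = 13
  5 + 4 = 9
  6 + 1 = 7
  9 + 4 = 13
Therefore output = [13, 9, 7, 13].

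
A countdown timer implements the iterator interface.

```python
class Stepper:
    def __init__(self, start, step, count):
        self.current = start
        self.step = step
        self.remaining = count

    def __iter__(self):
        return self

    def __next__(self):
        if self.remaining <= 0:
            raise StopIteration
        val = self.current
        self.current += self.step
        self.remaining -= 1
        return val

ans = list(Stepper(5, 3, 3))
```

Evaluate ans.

Step 1: Stepper starts at 5, increments by 3, for 3 steps:
  Yield 5, then current += 3
  Yield 8, then current += 3
  Yield 11, then current += 3
Therefore ans = [5, 8, 11].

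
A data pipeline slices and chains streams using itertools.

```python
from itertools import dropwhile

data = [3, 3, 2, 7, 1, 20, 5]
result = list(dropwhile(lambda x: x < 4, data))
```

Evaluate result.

Step 1: dropwhile drops elements while < 4:
  3 < 4: dropped
  3 < 4: dropped
  2 < 4: dropped
  7: kept (dropping stopped)
Step 2: Remaining elements kept regardless of condition.
Therefore result = [7, 1, 20, 5].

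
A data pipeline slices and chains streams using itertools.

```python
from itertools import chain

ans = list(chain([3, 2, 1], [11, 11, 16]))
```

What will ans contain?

Step 1: chain() concatenates iterables: [3, 2, 1] + [11, 11, 16].
Therefore ans = [3, 2, 1, 11, 11, 16].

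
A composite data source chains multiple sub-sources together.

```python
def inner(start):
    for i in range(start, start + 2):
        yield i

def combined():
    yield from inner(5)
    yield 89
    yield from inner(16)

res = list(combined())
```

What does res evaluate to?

Step 1: combined() delegates to inner(5):
  yield 5
  yield 6
Step 2: yield 89
Step 3: Delegates to inner(16):
  yield 16
  yield 17
Therefore res = [5, 6, 89, 16, 17].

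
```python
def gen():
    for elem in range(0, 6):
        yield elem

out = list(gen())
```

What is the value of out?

Step 1: The generator yields each value from range(0, 6).
Step 2: list() consumes all yields: [0, 1, 2, 3, 4, 5].
Therefore out = [0, 1, 2, 3, 4, 5].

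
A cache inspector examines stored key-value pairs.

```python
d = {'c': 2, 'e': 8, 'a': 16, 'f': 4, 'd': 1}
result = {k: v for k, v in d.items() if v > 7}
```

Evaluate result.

Step 1: Filter items where value > 7:
  'c': 2 <= 7: removed
  'e': 8 > 7: kept
  'a': 16 > 7: kept
  'f': 4 <= 7: removed
  'd': 1 <= 7: removed
Therefore result = {'e': 8, 'a': 16}.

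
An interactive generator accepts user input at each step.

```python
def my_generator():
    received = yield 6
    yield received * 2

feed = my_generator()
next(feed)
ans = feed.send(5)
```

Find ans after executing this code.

Step 1: next(feed) advances to first yield, producing 6.
Step 2: send(5) resumes, received = 5.
Step 3: yield received * 2 = 5 * 2 = 10.
Therefore ans = 10.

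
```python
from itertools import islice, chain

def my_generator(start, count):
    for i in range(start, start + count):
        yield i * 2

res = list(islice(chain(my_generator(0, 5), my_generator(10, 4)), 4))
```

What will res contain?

Step 1: my_generator(0, 5) yields [0, 2, 4, 6, 8].
Step 2: my_generator(10, 4) yields [20, 22, 24, 26].
Step 3: chain concatenates: [0, 2, 4, 6, 8, 20, 22, 24, 26].
Step 4: islice takes first 4: [0, 2, 4, 6].
Therefore res = [0, 2, 4, 6].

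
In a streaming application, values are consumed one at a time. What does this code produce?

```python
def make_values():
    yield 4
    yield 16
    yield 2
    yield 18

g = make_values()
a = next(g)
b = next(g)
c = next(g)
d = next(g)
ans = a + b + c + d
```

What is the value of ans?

Step 1: Create generator and consume all values:
  a = next(g) = 4
  b = next(g) = 16
  c = next(g) = 2
  d = next(g) = 18
Step 2: ans = 4 + 16 + 2 + 18 = 40.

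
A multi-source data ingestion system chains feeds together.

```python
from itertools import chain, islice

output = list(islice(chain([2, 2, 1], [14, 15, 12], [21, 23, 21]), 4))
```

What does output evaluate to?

Step 1: chain([2, 2, 1], [14, 15, 12], [21, 23, 21]) = [2, 2, 1, 14, 15, 12, 21, 23, 21].
Step 2: islice takes first 4 elements: [2, 2, 1, 14].
Therefore output = [2, 2, 1, 14].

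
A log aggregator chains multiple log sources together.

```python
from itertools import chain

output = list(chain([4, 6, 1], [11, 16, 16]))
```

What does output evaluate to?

Step 1: chain() concatenates iterables: [4, 6, 1] + [11, 16, 16].
Therefore output = [4, 6, 1, 11, 16, 16].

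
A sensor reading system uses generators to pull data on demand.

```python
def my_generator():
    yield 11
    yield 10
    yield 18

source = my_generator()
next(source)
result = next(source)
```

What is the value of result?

Step 1: my_generator() creates a generator.
Step 2: next(source) yields 11 (consumed and discarded).
Step 3: next(source) yields 10, assigned to result.
Therefore result = 10.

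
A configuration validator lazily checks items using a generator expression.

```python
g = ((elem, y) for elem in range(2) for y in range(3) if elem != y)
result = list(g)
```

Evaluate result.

Step 1: Nested generator over range(2) x range(3) where elem != y:
  (0, 0): excluded (elem == y)
  (0, 1): included
  (0, 2): included
  (1, 0): included
  (1, 1): excluded (elem == y)
  (1, 2): included
Therefore result = [(0, 1), (0, 2), (1, 0), (1, 2)].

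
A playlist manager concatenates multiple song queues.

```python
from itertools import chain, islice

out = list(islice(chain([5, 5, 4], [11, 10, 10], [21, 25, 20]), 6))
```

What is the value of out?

Step 1: chain([5, 5, 4], [11, 10, 10], [21, 25, 20]) = [5, 5, 4, 11, 10, 10, 21, 25, 20].
Step 2: islice takes first 6 elements: [5, 5, 4, 11, 10, 10].
Therefore out = [5, 5, 4, 11, 10, 10].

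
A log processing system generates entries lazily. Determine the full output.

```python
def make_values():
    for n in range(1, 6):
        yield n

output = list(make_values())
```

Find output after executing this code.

Step 1: The generator yields each value from range(1, 6).
Step 2: list() consumes all yields: [1, 2, 3, 4, 5].
Therefore output = [1, 2, 3, 4, 5].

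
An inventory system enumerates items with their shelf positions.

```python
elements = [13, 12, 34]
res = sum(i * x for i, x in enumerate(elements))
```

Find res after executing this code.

Step 1: Compute i * x for each (i, x) in enumerate([13, 12, 34]):
  i=0, x=13: 0*13 = 0
  i=1, x=12: 1*12 = 12
  i=2, x=34: 2*34 = 68
Step 2: sum = 0 + 12 + 68 = 80.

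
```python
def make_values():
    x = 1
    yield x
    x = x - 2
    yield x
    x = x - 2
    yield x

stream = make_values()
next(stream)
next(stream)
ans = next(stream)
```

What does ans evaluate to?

Step 1: Trace through generator execution:
  Yield 1: x starts at 1, yield 1
  Yield 2: x = 1 - 2 = -1, yield -1
  Yield 3: x = -1 - 2 = -3, yield -3
Step 2: First next() gets 1, second next() gets the second value, third next() yields -3.
Therefore ans = -3.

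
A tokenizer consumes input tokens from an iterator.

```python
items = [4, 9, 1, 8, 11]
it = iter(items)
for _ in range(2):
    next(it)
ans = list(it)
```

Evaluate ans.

Step 1: Create iterator over [4, 9, 1, 8, 11].
Step 2: Advance 2 positions (consuming [4, 9]).
Step 3: list() collects remaining elements: [1, 8, 11].
Therefore ans = [1, 8, 11].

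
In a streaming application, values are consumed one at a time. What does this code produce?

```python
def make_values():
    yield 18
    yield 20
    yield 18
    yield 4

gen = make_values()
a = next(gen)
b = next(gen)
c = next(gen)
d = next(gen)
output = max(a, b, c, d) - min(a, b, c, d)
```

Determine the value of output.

Step 1: Create generator and consume all values:
  a = next(gen) = 18
  b = next(gen) = 20
  c = next(gen) = 18
  d = next(gen) = 4
Step 2: max = 20, min = 4, output = 20 - 4 = 16.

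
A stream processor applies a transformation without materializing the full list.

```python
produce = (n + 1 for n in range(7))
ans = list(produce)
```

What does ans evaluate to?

Step 1: For each n in range(7), compute n+1:
  n=0: 0+1 = 1
  n=1: 1+1 = 2
  n=2: 2+1 = 3
  n=3: 3+1 = 4
  n=4: 4+1 = 5
  n=5: 5+1 = 6
  n=6: 6+1 = 7
Therefore ans = [1, 2, 3, 4, 5, 6, 7].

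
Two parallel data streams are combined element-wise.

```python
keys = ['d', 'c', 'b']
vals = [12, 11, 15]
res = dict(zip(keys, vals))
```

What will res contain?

Step 1: zip pairs keys with values:
  'd' -> 12
  'c' -> 11
  'b' -> 15
Therefore res = {'d': 12, 'c': 11, 'b': 15}.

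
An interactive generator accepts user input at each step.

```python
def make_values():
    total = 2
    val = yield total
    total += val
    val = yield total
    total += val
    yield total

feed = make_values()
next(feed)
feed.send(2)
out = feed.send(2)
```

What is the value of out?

Step 1: next() -> yield total=2.
Step 2: send(2) -> val=2, total = 2+2 = 4, yield 4.
Step 3: send(2) -> val=2, total = 4+2 = 6, yield 6.
Therefore out = 6.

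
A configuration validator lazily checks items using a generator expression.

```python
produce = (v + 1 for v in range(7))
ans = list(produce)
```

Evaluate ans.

Step 1: For each v in range(7), compute v+1:
  v=0: 0+1 = 1
  v=1: 1+1 = 2
  v=2: 2+1 = 3
  v=3: 3+1 = 4
  v=4: 4+1 = 5
  v=5: 5+1 = 6
  v=6: 6+1 = 7
Therefore ans = [1, 2, 3, 4, 5, 6, 7].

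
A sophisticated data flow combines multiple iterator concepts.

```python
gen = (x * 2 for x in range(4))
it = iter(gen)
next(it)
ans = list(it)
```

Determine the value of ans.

Step 1: Generator produces [0, 2, 4, 6].
Step 2: next(it) consumes first element (0).
Step 3: list(it) collects remaining: [2, 4, 6].
Therefore ans = [2, 4, 6].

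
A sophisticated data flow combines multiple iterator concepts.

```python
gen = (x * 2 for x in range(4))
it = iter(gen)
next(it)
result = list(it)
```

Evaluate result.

Step 1: Generator produces [0, 2, 4, 6].
Step 2: next(it) consumes first element (0).
Step 3: list(it) collects remaining: [2, 4, 6].
Therefore result = [2, 4, 6].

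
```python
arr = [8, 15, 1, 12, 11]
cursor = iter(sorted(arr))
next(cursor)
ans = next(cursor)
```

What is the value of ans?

Step 1: sorted([8, 15, 1, 12, 11]) = [1, 8, 11, 12, 15].
Step 2: Create iterator and skip 1 elements.
Step 3: next() returns 8.
Therefore ans = 8.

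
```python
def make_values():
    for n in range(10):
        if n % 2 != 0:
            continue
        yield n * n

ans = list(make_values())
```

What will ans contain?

Step 1: Only yield n**2 when n is divisible by 2:
  n=0: 0 % 2 == 0, yield 0**2 = 0
  n=2: 2 % 2 == 0, yield 2**2 = 4
  n=4: 4 % 2 == 0, yield 4**2 = 16
  n=6: 6 % 2 == 0, yield 6**2 = 36
  n=8: 8 % 2 == 0, yield 8**2 = 64
Therefore ans = [0, 4, 16, 36, 64].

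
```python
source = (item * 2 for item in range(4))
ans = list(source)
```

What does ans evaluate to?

Step 1: For each item in range(4), compute item*2:
  item=0: 0*2 = 0
  item=1: 1*2 = 2
  item=2: 2*2 = 4
  item=3: 3*2 = 6
Therefore ans = [0, 2, 4, 6].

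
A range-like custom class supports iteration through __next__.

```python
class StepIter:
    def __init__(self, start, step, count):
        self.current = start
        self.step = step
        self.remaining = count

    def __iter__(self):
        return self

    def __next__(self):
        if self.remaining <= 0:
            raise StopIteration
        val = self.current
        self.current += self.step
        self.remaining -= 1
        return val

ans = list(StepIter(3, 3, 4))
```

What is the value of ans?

Step 1: StepIter starts at 3, increments by 3, for 4 steps:
  Yield 3, then current += 3
  Yield 6, then current += 3
  Yield 9, then current += 3
  Yield 12, then current += 3
Therefore ans = [3, 6, 9, 12].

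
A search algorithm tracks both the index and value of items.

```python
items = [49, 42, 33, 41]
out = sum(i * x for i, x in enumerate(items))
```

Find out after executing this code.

Step 1: Compute i * x for each (i, x) in enumerate([49, 42, 33, 41]):
  i=0, x=49: 0*49 = 0
  i=1, x=42: 1*42 = 42
  i=2, x=33: 2*33 = 66
  i=3, x=41: 3*41 = 123
Step 2: sum = 0 + 42 + 66 + 123 = 231.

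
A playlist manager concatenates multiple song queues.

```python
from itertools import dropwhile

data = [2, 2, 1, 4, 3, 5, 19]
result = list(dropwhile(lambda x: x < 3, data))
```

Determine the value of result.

Step 1: dropwhile drops elements while < 3:
  2 < 3: dropped
  2 < 3: dropped
  1 < 3: dropped
  4: kept (dropping stopped)
Step 2: Remaining elements kept regardless of condition.
Therefore result = [4, 3, 5, 19].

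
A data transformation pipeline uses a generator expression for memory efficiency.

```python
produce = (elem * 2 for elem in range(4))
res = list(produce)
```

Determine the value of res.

Step 1: For each elem in range(4), compute elem*2:
  elem=0: 0*2 = 0
  elem=1: 1*2 = 2
  elem=2: 2*2 = 4
  elem=3: 3*2 = 6
Therefore res = [0, 2, 4, 6].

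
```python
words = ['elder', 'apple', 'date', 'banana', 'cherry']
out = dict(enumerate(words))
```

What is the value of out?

Step 1: enumerate pairs indices with words:
  0 -> 'elder'
  1 -> 'apple'
  2 -> 'date'
  3 -> 'banana'
  4 -> 'cherry'
Therefore out = {0: 'elder', 1: 'apple', 2: 'date', 3: 'banana', 4: 'cherry'}.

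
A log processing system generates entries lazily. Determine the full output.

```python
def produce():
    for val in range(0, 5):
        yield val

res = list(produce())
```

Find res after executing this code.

Step 1: The generator yields each value from range(0, 5).
Step 2: list() consumes all yields: [0, 1, 2, 3, 4].
Therefore res = [0, 1, 2, 3, 4].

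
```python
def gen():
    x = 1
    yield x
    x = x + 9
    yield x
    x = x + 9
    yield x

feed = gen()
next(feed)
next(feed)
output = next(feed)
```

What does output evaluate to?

Step 1: Trace through generator execution:
  Yield 1: x starts at 1, yield 1
  Yield 2: x = 1 + 9 = 10, yield 10
  Yield 3: x = 10 + 9 = 19, yield 19
Step 2: First next() gets 1, second next() gets the second value, third next() yields 19.
Therefore output = 19.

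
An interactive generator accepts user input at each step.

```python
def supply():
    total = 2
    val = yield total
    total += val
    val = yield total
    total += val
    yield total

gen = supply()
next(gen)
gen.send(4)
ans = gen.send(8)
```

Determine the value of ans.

Step 1: next() -> yield total=2.
Step 2: send(4) -> val=4, total = 2+4 = 6, yield 6.
Step 3: send(8) -> val=8, total = 6+8 = 14, yield 14.
Therefore ans = 14.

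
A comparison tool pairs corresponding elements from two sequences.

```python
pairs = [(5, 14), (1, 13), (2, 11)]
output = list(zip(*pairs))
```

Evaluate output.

Step 1: zip(*pairs) transposes: unzips [(5, 14), (1, 13), (2, 11)] into separate sequences.
Step 2: First elements: (5, 1, 2), second elements: (14, 13, 11).
Therefore output = [(5, 1, 2), (14, 13, 11)].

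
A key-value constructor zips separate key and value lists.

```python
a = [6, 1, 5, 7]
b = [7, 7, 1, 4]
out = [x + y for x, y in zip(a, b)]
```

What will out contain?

Step 1: Add corresponding elements:
  6 + 7 = 13
  1 + 7 = 8
  5 + 1 = 6
  7 + 4 = 11
Therefore out = [13, 8, 6, 11].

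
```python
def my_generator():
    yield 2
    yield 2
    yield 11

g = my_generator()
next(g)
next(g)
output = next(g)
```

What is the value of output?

Step 1: my_generator() creates a generator.
Step 2: next(g) yields 2 (consumed and discarded).
Step 3: next(g) yields 2 (consumed and discarded).
Step 4: next(g) yields 11, assigned to output.
Therefore output = 11.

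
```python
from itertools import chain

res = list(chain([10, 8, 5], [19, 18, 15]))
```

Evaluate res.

Step 1: chain() concatenates iterables: [10, 8, 5] + [19, 18, 15].
Therefore res = [10, 8, 5, 19, 18, 15].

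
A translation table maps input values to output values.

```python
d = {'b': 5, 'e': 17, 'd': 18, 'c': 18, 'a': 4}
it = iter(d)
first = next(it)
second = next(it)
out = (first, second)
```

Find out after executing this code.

Step 1: iter(d) iterates over keys: ['b', 'e', 'd', 'c', 'a'].
Step 2: first = next(it) = 'b', second = next(it) = 'e'.
Therefore out = ('b', 'e').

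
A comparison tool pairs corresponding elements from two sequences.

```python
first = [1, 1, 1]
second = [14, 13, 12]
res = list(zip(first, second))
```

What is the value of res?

Step 1: zip pairs elements at same index:
  Index 0: (1, 14)
  Index 1: (1, 13)
  Index 2: (1, 12)
Therefore res = [(1, 14), (1, 13), (1, 12)].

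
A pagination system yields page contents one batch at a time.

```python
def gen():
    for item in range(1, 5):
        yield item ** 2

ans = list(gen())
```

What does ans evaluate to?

Step 1: For each item in range(1, 5), yield item**2:
  item=1: yield 1**2 = 1
  item=2: yield 2**2 = 4
  item=3: yield 3**2 = 9
  item=4: yield 4**2 = 16
Therefore ans = [1, 4, 9, 16].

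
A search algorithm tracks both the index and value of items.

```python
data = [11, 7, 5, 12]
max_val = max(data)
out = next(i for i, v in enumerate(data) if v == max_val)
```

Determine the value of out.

Step 1: max([11, 7, 5, 12]) = 12.
Step 2: Find first index where value == 12:
  Index 0: 11 != 12
  Index 1: 7 != 12
  Index 2: 5 != 12
  Index 3: 12 == 12, found!
Therefore out = 3.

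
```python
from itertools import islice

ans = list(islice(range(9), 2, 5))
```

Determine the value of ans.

Step 1: islice(range(9), 2, 5) takes elements at indices [2, 5).
Step 2: Elements: [2, 3, 4].
Therefore ans = [2, 3, 4].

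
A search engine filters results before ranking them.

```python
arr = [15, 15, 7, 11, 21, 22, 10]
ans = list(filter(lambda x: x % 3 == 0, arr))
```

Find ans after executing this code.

Step 1: Filter elements divisible by 3:
  15 % 3 = 0: kept
  15 % 3 = 0: kept
  7 % 3 = 1: removed
  11 % 3 = 2: removed
  21 % 3 = 0: kept
  22 % 3 = 1: removed
  10 % 3 = 1: removed
Therefore ans = [15, 15, 21].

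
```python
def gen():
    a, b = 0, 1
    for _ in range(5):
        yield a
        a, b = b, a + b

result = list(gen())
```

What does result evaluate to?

Step 1: Fibonacci-like sequence starting with a=0, b=1:
  Iteration 1: yield a=0, then a,b = 1,1
  Iteration 2: yield a=1, then a,b = 1,2
  Iteration 3: yield a=1, then a,b = 2,3
  Iteration 4: yield a=2, then a,b = 3,5
  Iteration 5: yield a=3, then a,b = 5,8
Therefore result = [0, 1, 1, 2, 3].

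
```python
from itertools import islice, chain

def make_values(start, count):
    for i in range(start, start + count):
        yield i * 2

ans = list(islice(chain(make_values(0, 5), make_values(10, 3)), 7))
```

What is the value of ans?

Step 1: make_values(0, 5) yields [0, 2, 4, 6, 8].
Step 2: make_values(10, 3) yields [20, 22, 24].
Step 3: chain concatenates: [0, 2, 4, 6, 8, 20, 22, 24].
Step 4: islice takes first 7: [0, 2, 4, 6, 8, 20, 22].
Therefore ans = [0, 2, 4, 6, 8, 20, 22].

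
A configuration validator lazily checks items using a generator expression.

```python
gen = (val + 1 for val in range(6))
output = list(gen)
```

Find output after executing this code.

Step 1: For each val in range(6), compute val+1:
  val=0: 0+1 = 1
  val=1: 1+1 = 2
  val=2: 2+1 = 3
  val=3: 3+1 = 4
  val=4: 4+1 = 5
  val=5: 5+1 = 6
Therefore output = [1, 2, 3, 4, 5, 6].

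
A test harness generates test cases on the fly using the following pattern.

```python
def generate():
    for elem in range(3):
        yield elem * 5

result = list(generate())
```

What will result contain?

Step 1: For each elem in range(3), yield elem * 5:
  elem=0: yield 0 * 5 = 0
  elem=1: yield 1 * 5 = 5
  elem=2: yield 2 * 5 = 10
Therefore result = [0, 5, 10].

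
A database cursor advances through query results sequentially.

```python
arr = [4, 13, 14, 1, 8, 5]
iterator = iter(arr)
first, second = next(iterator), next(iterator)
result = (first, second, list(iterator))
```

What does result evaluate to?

Step 1: Create iterator over [4, 13, 14, 1, 8, 5].
Step 2: first = 4, second = 13.
Step 3: Remaining elements: [14, 1, 8, 5].
Therefore result = (4, 13, [14, 1, 8, 5]).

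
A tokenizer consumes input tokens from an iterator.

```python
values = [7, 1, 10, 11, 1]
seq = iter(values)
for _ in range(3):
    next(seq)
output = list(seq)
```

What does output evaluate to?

Step 1: Create iterator over [7, 1, 10, 11, 1].
Step 2: Advance 3 positions (consuming [7, 1, 10]).
Step 3: list() collects remaining elements: [11, 1].
Therefore output = [11, 1].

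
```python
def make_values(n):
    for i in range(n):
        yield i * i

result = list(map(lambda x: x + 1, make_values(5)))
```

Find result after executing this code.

Step 1: make_values(5) yields squares: [0, 1, 4, 9, 16].
Step 2: map adds 1 to each: [1, 2, 5, 10, 17].
Therefore result = [1, 2, 5, 10, 17].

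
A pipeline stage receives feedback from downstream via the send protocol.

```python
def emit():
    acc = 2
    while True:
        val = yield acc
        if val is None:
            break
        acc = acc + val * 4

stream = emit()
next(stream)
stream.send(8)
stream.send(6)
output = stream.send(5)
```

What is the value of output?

Step 1: next() -> yield acc=2.
Step 2: send(8) -> val=8, acc = 2 + 8*4 = 34, yield 34.
Step 3: send(6) -> val=6, acc = 34 + 6*4 = 58, yield 58.
Step 4: send(5) -> val=5, acc = 58 + 5*4 = 78, yield 78.
Therefore output = 78.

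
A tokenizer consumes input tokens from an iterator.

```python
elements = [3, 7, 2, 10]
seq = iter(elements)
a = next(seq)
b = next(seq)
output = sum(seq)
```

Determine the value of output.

Step 1: Create iterator over [3, 7, 2, 10].
Step 2: a = next() = 3, b = next() = 7.
Step 3: sum() of remaining [2, 10] = 12.
Therefore output = 12.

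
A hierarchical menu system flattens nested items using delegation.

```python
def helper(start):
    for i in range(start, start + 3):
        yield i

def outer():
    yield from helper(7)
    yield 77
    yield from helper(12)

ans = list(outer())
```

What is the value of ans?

Step 1: outer() delegates to helper(7):
  yield 7
  yield 8
  yield 9
Step 2: yield 77
Step 3: Delegates to helper(12):
  yield 12
  yield 13
  yield 14
Therefore ans = [7, 8, 9, 77, 12, 13, 14].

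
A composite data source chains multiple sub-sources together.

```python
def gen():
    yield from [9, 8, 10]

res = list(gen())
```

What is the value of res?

Step 1: yield from delegates to the iterable, yielding each element.
Step 2: Collected values: [9, 8, 10].
Therefore res = [9, 8, 10].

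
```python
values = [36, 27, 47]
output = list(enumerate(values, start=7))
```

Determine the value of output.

Step 1: enumerate with start=7:
  (7, 36)
  (8, 27)
  (9, 47)
Therefore output = [(7, 36), (8, 27), (9, 47)].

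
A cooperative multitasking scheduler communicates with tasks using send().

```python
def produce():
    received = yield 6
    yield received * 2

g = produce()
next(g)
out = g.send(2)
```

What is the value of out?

Step 1: next(g) advances to first yield, producing 6.
Step 2: send(2) resumes, received = 2.
Step 3: yield received * 2 = 2 * 2 = 4.
Therefore out = 4.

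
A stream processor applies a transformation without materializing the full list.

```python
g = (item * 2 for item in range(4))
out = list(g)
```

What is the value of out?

Step 1: For each item in range(4), compute item*2:
  item=0: 0*2 = 0
  item=1: 1*2 = 2
  item=2: 2*2 = 4
  item=3: 3*2 = 6
Therefore out = [0, 2, 4, 6].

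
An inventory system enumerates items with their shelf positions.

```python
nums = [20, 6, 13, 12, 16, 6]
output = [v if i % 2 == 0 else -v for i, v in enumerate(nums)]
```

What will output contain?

Step 1: For each (i, v), keep v if i is even, negate if odd:
  i=0 (even): keep 20
  i=1 (odd): negate to -6
  i=2 (even): keep 13
  i=3 (odd): negate to -12
  i=4 (even): keep 16
  i=5 (odd): negate to -6
Therefore output = [20, -6, 13, -12, 16, -6].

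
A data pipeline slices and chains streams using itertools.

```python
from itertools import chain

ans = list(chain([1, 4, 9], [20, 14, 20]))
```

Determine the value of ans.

Step 1: chain() concatenates iterables: [1, 4, 9] + [20, 14, 20].
Therefore ans = [1, 4, 9, 20, 14, 20].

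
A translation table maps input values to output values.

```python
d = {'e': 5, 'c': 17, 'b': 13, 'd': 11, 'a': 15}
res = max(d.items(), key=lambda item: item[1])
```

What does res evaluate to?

Step 1: Find item with maximum value:
  ('e', 5)
  ('c', 17)
  ('b', 13)
  ('d', 11)
  ('a', 15)
Step 2: Maximum value is 17 at key 'c'.
Therefore res = ('c', 17).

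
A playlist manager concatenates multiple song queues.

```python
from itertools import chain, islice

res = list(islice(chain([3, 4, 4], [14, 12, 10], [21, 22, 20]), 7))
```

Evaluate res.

Step 1: chain([3, 4, 4], [14, 12, 10], [21, 22, 20]) = [3, 4, 4, 14, 12, 10, 21, 22, 20].
Step 2: islice takes first 7 elements: [3, 4, 4, 14, 12, 10, 21].
Therefore res = [3, 4, 4, 14, 12, 10, 21].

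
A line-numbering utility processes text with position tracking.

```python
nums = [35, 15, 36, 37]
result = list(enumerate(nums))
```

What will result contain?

Step 1: enumerate pairs each element with its index:
  (0, 35)
  (1, 15)
  (2, 36)
  (3, 37)
Therefore result = [(0, 35), (1, 15), (2, 36), (3, 37)].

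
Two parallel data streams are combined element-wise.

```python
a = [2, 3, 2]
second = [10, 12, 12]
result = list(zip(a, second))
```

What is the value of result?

Step 1: zip pairs elements at same index:
  Index 0: (2, 10)
  Index 1: (3, 12)
  Index 2: (2, 12)
Therefore result = [(2, 10), (3, 12), (2, 12)].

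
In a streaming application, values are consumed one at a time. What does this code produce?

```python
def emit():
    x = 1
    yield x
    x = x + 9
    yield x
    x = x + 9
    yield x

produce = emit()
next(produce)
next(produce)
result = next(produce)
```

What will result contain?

Step 1: Trace through generator execution:
  Yield 1: x starts at 1, yield 1
  Yield 2: x = 1 + 9 = 10, yield 10
  Yield 3: x = 10 + 9 = 19, yield 19
Step 2: First next() gets 1, second next() gets the second value, third next() yields 19.
Therefore result = 19.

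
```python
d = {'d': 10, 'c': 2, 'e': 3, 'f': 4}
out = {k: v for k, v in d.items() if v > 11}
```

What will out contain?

Step 1: Filter items where value > 11:
  'd': 10 <= 11: removed
  'c': 2 <= 11: removed
  'e': 3 <= 11: removed
  'f': 4 <= 11: removed
Therefore out = {}.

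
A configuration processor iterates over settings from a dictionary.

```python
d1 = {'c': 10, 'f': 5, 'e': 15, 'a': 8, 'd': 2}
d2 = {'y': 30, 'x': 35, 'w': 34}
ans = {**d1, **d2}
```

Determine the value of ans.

Step 1: Merge d1 and d2 (d2 values override on key conflicts).
Step 2: d1 has keys ['c', 'f', 'e', 'a', 'd'], d2 has keys ['y', 'x', 'w'].
Therefore ans = {'c': 10, 'f': 5, 'e': 15, 'a': 8, 'd': 2, 'y': 30, 'x': 35, 'w': 34}.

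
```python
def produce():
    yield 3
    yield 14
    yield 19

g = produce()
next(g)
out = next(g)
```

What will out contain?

Step 1: produce() creates a generator.
Step 2: next(g) yields 3 (consumed and discarded).
Step 3: next(g) yields 14, assigned to out.
Therefore out = 14.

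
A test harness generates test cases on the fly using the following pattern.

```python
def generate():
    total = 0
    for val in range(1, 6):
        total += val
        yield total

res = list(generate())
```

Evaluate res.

Step 1: Generator accumulates running sum:
  val=1: total = 1, yield 1
  val=2: total = 3, yield 3
  val=3: total = 6, yield 6
  val=4: total = 10, yield 10
  val=5: total = 15, yield 15
Therefore res = [1, 3, 6, 10, 15].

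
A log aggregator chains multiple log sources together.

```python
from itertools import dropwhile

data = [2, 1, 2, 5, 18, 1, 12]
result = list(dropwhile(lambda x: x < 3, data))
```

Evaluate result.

Step 1: dropwhile drops elements while < 3:
  2 < 3: dropped
  1 < 3: dropped
  2 < 3: dropped
  5: kept (dropping stopped)
Step 2: Remaining elements kept regardless of condition.
Therefore result = [5, 18, 1, 12].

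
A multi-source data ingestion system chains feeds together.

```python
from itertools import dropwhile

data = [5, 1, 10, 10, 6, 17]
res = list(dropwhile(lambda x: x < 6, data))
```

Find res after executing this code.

Step 1: dropwhile drops elements while < 6:
  5 < 6: dropped
  1 < 6: dropped
  10: kept (dropping stopped)
Step 2: Remaining elements kept regardless of condition.
Therefore res = [10, 10, 6, 17].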